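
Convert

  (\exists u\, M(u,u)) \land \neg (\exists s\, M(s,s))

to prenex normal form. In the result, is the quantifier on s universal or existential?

Move each ¬ inward, flipping quantifiers it crosses:
  (\exists u\, M(u,u)) \land (\forall s\, \neg M(s,s))
All bound variables are already distinct, so no renaming is needed.
Pull the quantifiers to the front (each side's bound variable is not free in the other side):
  \exists u\, \forall s\, (M(u,u) \land \neg M(s,s))
The quantifier \exists s sits under an odd number of negations, so it flips to \forall s.

universal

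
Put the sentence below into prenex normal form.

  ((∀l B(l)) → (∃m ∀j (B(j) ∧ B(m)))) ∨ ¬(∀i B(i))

First replace A → B with ¬A ∨ B.
  ¬(∀l B(l)) ∨ (∃m ∀j (B(j) ∧ B(m))) ∨ ¬(∀i B(i))
Push ¬ through the quantifiers and connectives to reach negation normal form:
  (∃l ¬B(l)) ∨ (∃m ∀j (B(j) ∧ B(m))) ∨ (∃i ¬B(i))
All bound variables are already distinct, so no renaming is needed.
Finally move all quantifiers to the prefix:
  ∃l ∃m ∀j ∃i (¬B(l) ∨ B(j) ∧ B(m) ∨ ¬B(i))

∃l ∃m ∀j ∃i (¬B(l) ∨ B(j) ∧ B(m) ∨ ¬B(i))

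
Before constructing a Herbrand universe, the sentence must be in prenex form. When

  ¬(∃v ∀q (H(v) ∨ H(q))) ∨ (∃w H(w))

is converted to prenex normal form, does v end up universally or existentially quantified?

universal

Push ¬ through the quantifiers and connectives to reach negation normal form:
  (∀v ∃q (¬H(v) ∧ ¬H(q))) ∨ (∃w H(w))
Finally move all quantifiers to the prefix:
  ∀v ∃q ∃w (¬H(v) ∧ ¬H(q) ∨ H(w))
The quantifier ∃v sits under an odd number of negations, so it flips to ∀v.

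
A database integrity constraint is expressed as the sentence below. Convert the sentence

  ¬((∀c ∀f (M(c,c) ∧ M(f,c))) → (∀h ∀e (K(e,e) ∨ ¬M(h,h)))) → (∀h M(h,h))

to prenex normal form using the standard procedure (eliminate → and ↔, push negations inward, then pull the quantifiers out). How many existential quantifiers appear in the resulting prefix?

2

Eliminate → and ↔ using ¬ and ∨.
  ¬¬(¬(∀c ∀f (M(c,c) ∧ M(f,c))) ∨ (∀h ∀e (K(e,e) ∨ ¬M(h,h)))) ∨ (∀h M(h,h))
Move each ¬ inward, flipping quantifiers it crosses:
  (∃c ∃f (¬M(c,c) ∨ ¬M(f,c))) ∨ (∀h ∀e (K(e,e) ∨ ¬M(h,h))) ∨ (∀h M(h,h))
Rename bound variables to avoid capture: h↦z.
  (∃c ∃f (¬M(c,c) ∨ ¬M(f,c))) ∨ (∀h ∀e (K(e,e) ∨ ¬M(h,h))) ∨ (∀z M(z,z))
Pull the quantifiers to the front (each side's bound variable is not free in the other side):
  ∃c ∃f ∀h ∀e ∀z (¬M(c,c) ∨ ¬M(f,c) ∨ K(e,e) ∨ ¬M(h,h) ∨ M(z,z))
The prefix is ∃c ∃f ∀h ∀e ∀z: 3 universal, 2 existential.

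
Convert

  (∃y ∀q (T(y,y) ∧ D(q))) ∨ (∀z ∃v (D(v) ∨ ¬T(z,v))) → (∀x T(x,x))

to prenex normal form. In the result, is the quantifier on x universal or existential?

universal

Rewrite implications/biconditionals: A → B as ¬A ∨ B.
  ¬((∃y ∀q (T(y,y) ∧ D(q))) ∨ (∀z ∃v (D(v) ∨ ¬T(z,v)))) ∨ (∀x T(x,x))
Drive negations inward (¬∀x A ≡ ∃x ¬A, ¬∃x A ≡ ∀x ¬A, De Morgan for ∧/∨):
  (∀y ∃q (¬T(y,y) ∨ ¬D(q))) ∧ (∃z ∀v (¬D(v) ∧ T(z,v))) ∨ (∀x T(x,x))
All bound variables are already distinct, so no renaming is needed.
Extract every quantifier outward, since the variables are now distinct and don't occur free across branches:
  ∀y ∃q ∃z ∀v ∀x ((¬T(y,y) ∨ ¬D(q)) ∧ ¬D(v) ∧ T(z,v) ∨ T(x,x))
The quantifier ∀x sits under an even number of negations (counting the antecedent side of each →), so it remains universal.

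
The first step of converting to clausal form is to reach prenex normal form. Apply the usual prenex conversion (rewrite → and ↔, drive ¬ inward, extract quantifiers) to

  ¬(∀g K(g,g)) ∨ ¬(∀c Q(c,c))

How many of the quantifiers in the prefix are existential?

2

Push ¬ through the quantifiers and connectives to reach negation normal form:
  (∃g ¬K(g,g)) ∨ (∃c ¬Q(c,c))
All bound variables are already distinct, so no renaming is needed.
Finally move all quantifiers to the prefix:
  ∃g ∃c (¬K(g,g) ∨ ¬Q(c,c))
The prefix is ∃g ∃c: 0 universal, 2 existential.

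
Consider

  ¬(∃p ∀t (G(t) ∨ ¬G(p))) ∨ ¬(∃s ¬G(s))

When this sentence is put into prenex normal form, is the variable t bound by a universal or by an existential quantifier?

Move each ¬ inward, flipping quantifiers it crosses:
  (∀p ∃t (¬G(t) ∧ G(p))) ∨ (∀s G(s))
All bound variables are already distinct, so no renaming is needed.
Finally move all quantifiers to the prefix:
  ∀p ∃t ∀s (¬G(t) ∧ G(p) ∨ G(s))
The quantifier ∀t sits under an odd number of negations, so it flips to ∃t.

existential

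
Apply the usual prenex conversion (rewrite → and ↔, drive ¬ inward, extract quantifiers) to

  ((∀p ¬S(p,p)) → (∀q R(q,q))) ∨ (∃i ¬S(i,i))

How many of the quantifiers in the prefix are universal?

First replace A → B with ¬A ∨ B.
  ¬(∀p ¬S(p,p)) ∨ (∀q R(q,q)) ∨ (∃i ¬S(i,i))
Push ¬ through the quantifiers and connectives to reach negation normal form:
  (∃p S(p,p)) ∨ (∀q R(q,q)) ∨ (∃i ¬S(i,i))
All bound variables are already distinct, so no renaming is needed.
Extract every quantifier outward, since the variables are now distinct and don't occur free across branches:
  ∃p ∀q ∃i (S(p,p) ∨ R(q,q) ∨ ¬S(i,i))
The prefix is ∃p ∀q ∃i: 1 universal, 2 existential.

1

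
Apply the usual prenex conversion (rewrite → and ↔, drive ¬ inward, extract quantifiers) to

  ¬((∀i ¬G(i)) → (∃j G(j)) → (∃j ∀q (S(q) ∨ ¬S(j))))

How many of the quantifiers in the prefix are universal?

2

Rewrite implications/biconditionals: A → B as ¬A ∨ B.
  ¬(¬(∀i ¬G(i)) ∨ ¬(∃j G(j)) ∨ (∃j ∀q (S(q) ∨ ¬S(j))))
Move each ¬ inward, flipping quantifiers it crosses:
  (∀i ¬G(i)) ∧ (∃j G(j)) ∧ (∀j ∃q (¬S(q) ∧ S(j)))
Standardize variables apart so no two quantifiers bind the same name: j↦t.
  (∀i ¬G(i)) ∧ (∃j G(j)) ∧ (∀t ∃q (¬S(q) ∧ S(t)))
Pull the quantifiers to the front (each side's bound variable is not free in the other side):
  ∀i ∃j ∀t ∃q (¬G(i) ∧ G(j) ∧ ¬S(q) ∧ S(t))
The prefix is ∀i ∃j ∀t ∃q: 2 universal, 2 existential.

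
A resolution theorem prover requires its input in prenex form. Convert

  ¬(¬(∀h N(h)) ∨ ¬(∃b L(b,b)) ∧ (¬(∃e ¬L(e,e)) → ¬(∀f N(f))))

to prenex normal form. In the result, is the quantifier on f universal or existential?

universal

First replace A → B with ¬A ∨ B.
  ¬(¬(∀h N(h)) ∨ ¬(∃b L(b,b)) ∧ (¬¬(∃e ¬L(e,e)) ∨ ¬(∀f N(f))))
Move each ¬ inward, flipping quantifiers it crosses:
  (∀h N(h)) ∧ ((∃b L(b,b)) ∨ (∀e L(e,e)) ∧ (∀f N(f)))
Extract every quantifier outward, since the variables are now distinct and don't occur free across branches:
  ∀h ∃b ∀e ∀f (N(h) ∧ (L(b,b) ∨ L(e,e) ∧ N(f)))
The quantifier ∀f sits under an even number of negations (counting the antecedent side of each →), so it remains universal.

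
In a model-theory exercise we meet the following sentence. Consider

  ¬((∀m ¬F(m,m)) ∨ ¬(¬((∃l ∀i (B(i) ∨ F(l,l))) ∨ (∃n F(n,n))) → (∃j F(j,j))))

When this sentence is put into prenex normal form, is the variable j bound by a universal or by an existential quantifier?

existential

Rewrite implications/biconditionals: A → B as ¬A ∨ B.
  ¬((∀m ¬F(m,m)) ∨ ¬(¬¬((∃l ∀i (B(i) ∨ F(l,l))) ∨ (∃n F(n,n))) ∨ (∃j F(j,j))))
Drive negations inward (¬∀x A ≡ ∃x ¬A, ¬∃x A ≡ ∀x ¬A, De Morgan for ∧/∨):
  (∃m F(m,m)) ∧ ((∃l ∀i (B(i) ∨ F(l,l))) ∨ (∃n F(n,n)) ∨ (∃j F(j,j)))
Extract every quantifier outward, since the variables are now distinct and don't occur free across branches:
  ∃m ∃l ∀i ∃n ∃j (F(m,m) ∧ (B(i) ∨ F(l,l) ∨ F(n,n) ∨ F(j,j)))
The quantifier ∃j sits under an even number of negations (counting the antecedent side of each →), so it remains existential.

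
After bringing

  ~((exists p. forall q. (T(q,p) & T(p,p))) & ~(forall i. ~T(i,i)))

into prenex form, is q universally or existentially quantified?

Push ¬ through the quantifiers and connectives to reach negation normal form:
  (forall p. exists q. (~T(q,p) | ~T(p,p))) | (forall i. ~T(i,i))
All bound variables are already distinct, so no renaming is needed.
Finally move all quantifiers to the prefix:
  forall p. exists q. forall i. (~T(q,p) | ~T(p,p) | ~T(i,i))
The quantifier forall q sits under an odd number of negations, so it flips to exists q.

existential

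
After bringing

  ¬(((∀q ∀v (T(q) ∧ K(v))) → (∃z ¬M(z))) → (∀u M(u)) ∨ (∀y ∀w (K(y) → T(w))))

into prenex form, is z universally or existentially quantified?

Eliminate → and ↔ using ¬ and ∨.
  ¬(¬(¬(∀q ∀v (T(q) ∧ K(v))) ∨ (∃z ¬M(z))) ∨ (∀u M(u)) ∨ (∀y ∀w (¬K(y) ∨ T(w))))
Push ¬ through the quantifiers and connectives to reach negation normal form:
  ((∃q ∃v (¬T(q) ∨ ¬K(v))) ∨ (∃z ¬M(z))) ∧ (∃u ¬M(u)) ∧ (∃y ∃w (K(y) ∧ ¬T(w)))
All bound variables are already distinct, so no renaming is needed.
Pull the quantifiers to the front (each side's bound variable is not free in the other side):
  ∃q ∃v ∃z ∃u ∃y ∃w ((¬T(q) ∨ ¬K(v) ∨ ¬M(z)) ∧ ¬M(u) ∧ K(y) ∧ ¬T(w))
The quantifier ∃z sits under an even number of negations (counting the antecedent side of each →), so it remains existential.

existential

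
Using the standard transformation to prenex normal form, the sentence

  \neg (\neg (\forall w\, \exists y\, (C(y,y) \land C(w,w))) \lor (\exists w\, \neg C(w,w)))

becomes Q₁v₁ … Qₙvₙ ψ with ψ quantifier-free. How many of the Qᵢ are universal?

Drive negations inward (¬∀x A ≡ ∃x ¬A, ¬∃x A ≡ ∀x ¬A, De Morgan for ∧/∨):
  (\forall w\, \exists y\, (C(y,y) \land C(w,w))) \land (\forall w\, C(w,w))
Standardize variables apart so no two quantifiers bind the same name: w↦p.
  (\forall w\, \exists y\, (C(y,y) \land C(w,w))) \land (\forall p\, C(p,p))
Extract every quantifier outward, since the variables are now distinct and don't occur free across branches:
  \forall w\, \exists y\, \forall p\, (C(y,y) \land C(w,w) \land C(p,p))
The prefix is \forall w \exists y \forall p: 2 universal, 1 existential.

2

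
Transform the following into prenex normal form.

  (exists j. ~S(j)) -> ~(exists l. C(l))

First replace A → B with ¬A ∨ B.
  ~(exists j. ~S(j)) | ~(exists l. C(l))
Drive negations inward (¬∀x A ≡ ∃x ¬A, ¬∃x A ≡ ∀x ¬A, De Morgan for ∧/∨):
  (forall j. S(j)) | (forall l. ~C(l))
Extract every quantifier outward, since the variables are now distinct and don't occur free across branches:
  forall j. forall l. (S(j) | ~C(l))

forall j. forall l. (S(j) | ~C(l))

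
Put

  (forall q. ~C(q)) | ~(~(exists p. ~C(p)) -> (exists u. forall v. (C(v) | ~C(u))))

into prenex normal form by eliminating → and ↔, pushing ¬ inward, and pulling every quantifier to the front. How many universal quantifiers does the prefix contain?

3

Rewrite implications/biconditionals: A → B as ¬A ∨ B.
  (forall q. ~C(q)) | ~(~~(exists p. ~C(p)) | (exists u. forall v. (C(v) | ~C(u))))
Drive negations inward (¬∀x A ≡ ∃x ¬A, ¬∃x A ≡ ∀x ¬A, De Morgan for ∧/∨):
  (forall q. ~C(q)) | (forall p. C(p)) & (forall u. exists v. (~C(v) & C(u)))
Finally move all quantifiers to the prefix:
  forall q. forall p. forall u. exists v. (~C(q) | C(p) & ~C(v) & C(u))
The prefix is forall q forall p forall u exists v: 3 universal, 1 existential.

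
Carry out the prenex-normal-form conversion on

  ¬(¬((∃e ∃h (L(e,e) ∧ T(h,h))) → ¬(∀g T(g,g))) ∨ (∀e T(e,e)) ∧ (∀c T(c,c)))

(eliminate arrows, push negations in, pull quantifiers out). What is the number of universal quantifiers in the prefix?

2

Rewrite implications/biconditionals: A → B as ¬A ∨ B.
  ¬(¬(¬(∃e ∃h (L(e,e) ∧ T(h,h))) ∨ ¬(∀g T(g,g))) ∨ (∀e T(e,e)) ∧ (∀c T(c,c)))
Drive negations inward (¬∀x A ≡ ∃x ¬A, ¬∃x A ≡ ∀x ¬A, De Morgan for ∧/∨):
  ((∀e ∀h (¬L(e,e) ∨ ¬T(h,h))) ∨ (∃g ¬T(g,g))) ∧ ((∃e ¬T(e,e)) ∨ (∃c ¬T(c,c)))
Give each quantifier a distinct variable: e↦r.
  ((∀e ∀h (¬L(e,e) ∨ ¬T(h,h))) ∨ (∃g ¬T(g,g))) ∧ ((∃r ¬T(r,r)) ∨ (∃c ¬T(c,c)))
Finally move all quantifiers to the prefix:
  ∀e ∀h ∃g ∃r ∃c ((¬L(e,e) ∨ ¬T(h,h) ∨ ¬T(g,g)) ∧ (¬T(r,r) ∨ ¬T(c,c)))
The prefix is ∀e ∀h ∃g ∃r ∃c: 2 universal, 3 existential.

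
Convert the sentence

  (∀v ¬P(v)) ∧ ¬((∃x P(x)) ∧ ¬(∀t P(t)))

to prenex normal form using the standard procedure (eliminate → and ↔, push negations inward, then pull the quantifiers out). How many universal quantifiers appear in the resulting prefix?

3

Move each ¬ inward, flipping quantifiers it crosses:
  (∀v ¬P(v)) ∧ ((∀x ¬P(x)) ∨ (∀t P(t)))
All bound variables are already distinct, so no renaming is needed.
Extract every quantifier outward, since the variables are now distinct and don't occur free across branches:
  ∀v ∀x ∀t (¬P(v) ∧ (¬P(x) ∨ P(t)))
The prefix is ∀v ∀x ∀t: 3 universal, 0 existential.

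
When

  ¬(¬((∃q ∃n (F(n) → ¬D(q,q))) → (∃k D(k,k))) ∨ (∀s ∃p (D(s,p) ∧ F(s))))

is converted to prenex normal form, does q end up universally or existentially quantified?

First replace A → B with ¬A ∨ B.
  ¬(¬(¬(∃q ∃n (¬F(n) ∨ ¬D(q,q))) ∨ (∃k D(k,k))) ∨ (∀s ∃p (D(s,p) ∧ F(s))))
Move each ¬ inward, flipping quantifiers it crosses:
  ((∀q ∀n (F(n) ∧ D(q,q))) ∨ (∃k D(k,k))) ∧ (∃s ∀p (¬D(s,p) ∨ ¬F(s)))
Extract every quantifier outward, since the variables are now distinct and don't occur free across branches:
  ∀q ∀n ∃k ∃s ∀p ((F(n) ∧ D(q,q) ∨ D(k,k)) ∧ (¬D(s,p) ∨ ¬F(s)))
The quantifier ∃q sits under an odd number of negations (counting the antecedent side of each →), so it flips to ∀q.

universal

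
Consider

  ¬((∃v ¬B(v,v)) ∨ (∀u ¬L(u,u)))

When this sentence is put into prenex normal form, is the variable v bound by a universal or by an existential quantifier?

Push ¬ through the quantifiers and connectives to reach negation normal form:
  (∀v B(v,v)) ∧ (∃u L(u,u))
Finally move all quantifiers to the prefix:
  ∀v ∃u (B(v,v) ∧ L(u,u))
The quantifier ∃v sits under an odd number of negations, so it flips to ∀v.

universal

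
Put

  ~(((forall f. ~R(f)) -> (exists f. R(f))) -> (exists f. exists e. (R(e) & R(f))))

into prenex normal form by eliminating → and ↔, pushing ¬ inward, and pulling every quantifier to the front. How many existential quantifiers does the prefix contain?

2

First replace A → B with ¬A ∨ B.
  ~(~(~(forall f. ~R(f)) | (exists f. R(f))) | (exists f. exists e. (R(e) & R(f))))
Drive negations inward (¬∀x A ≡ ∃x ¬A, ¬∃x A ≡ ∀x ¬A, De Morgan for ∧/∨):
  ((exists f. R(f)) | (exists f. R(f))) & (forall f. forall e. (~R(e) | ~R(f)))
Standardize variables apart so no two quantifiers bind the same name: f↦a, f↦x.
  ((exists f. R(f)) | (exists a. R(a))) & (forall x. forall e. (~R(e) | ~R(x)))
Pull the quantifiers to the front (each side's bound variable is not free in the other side):
  exists f. exists a. forall x. forall e. ((R(f) | R(a)) & (~R(e) | ~R(x)))
The prefix is exists f exists a forall x forall e: 2 universal, 2 existential.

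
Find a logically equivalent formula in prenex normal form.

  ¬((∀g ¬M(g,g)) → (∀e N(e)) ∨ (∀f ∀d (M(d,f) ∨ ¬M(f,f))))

First replace A → B with ¬A ∨ B.
  ¬(¬(∀g ¬M(g,g)) ∨ (∀e N(e)) ∨ (∀f ∀d (M(d,f) ∨ ¬M(f,f))))
Drive negations inward (¬∀x A ≡ ∃x ¬A, ¬∃x A ≡ ∀x ¬A, De Morgan for ∧/∨):
  (∀g ¬M(g,g)) ∧ (∃e ¬N(e)) ∧ (∃f ∃d (¬M(d,f) ∧ M(f,f)))
Finally move all quantifiers to the prefix:
  ∀g ∃e ∃f ∃d (¬M(g,g) ∧ ¬N(e) ∧ ¬M(d,f) ∧ M(f,f))

∀g ∃e ∃f ∃d (¬M(g,g) ∧ ¬N(e) ∧ ¬M(d,f) ∧ M(f,f))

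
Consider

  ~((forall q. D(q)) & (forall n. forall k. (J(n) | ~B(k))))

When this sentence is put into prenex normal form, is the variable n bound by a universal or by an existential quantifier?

Move each ¬ inward, flipping quantifiers it crosses:
  (exists q. ~D(q)) | (exists n. exists k. (~J(n) & B(k)))
All bound variables are already distinct, so no renaming is needed.
Pull the quantifiers to the front (each side's bound variable is not free in the other side):
  exists q. exists n. exists k. (~D(q) | ~J(n) & B(k))
The quantifier forall n sits under an odd number of negations, so it flips to exists n.

existential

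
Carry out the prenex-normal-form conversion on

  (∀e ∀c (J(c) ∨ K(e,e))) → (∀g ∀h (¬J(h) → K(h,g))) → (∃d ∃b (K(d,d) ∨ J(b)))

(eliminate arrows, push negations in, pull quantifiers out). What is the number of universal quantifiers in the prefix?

Eliminate → and ↔ using ¬ and ∨.
  ¬(∀e ∀c (J(c) ∨ K(e,e))) ∨ ¬(∀g ∀h (¬¬J(h) ∨ K(h,g))) ∨ (∃d ∃b (K(d,d) ∨ J(b)))
Drive negations inward (¬∀x A ≡ ∃x ¬A, ¬∃x A ≡ ∀x ¬A, De Morgan for ∧/∨):
  (∃e ∃c (¬J(c) ∧ ¬K(e,e))) ∨ (∃g ∃h (¬J(h) ∧ ¬K(h,g))) ∨ (∃d ∃b (K(d,d) ∨ J(b)))
All bound variables are already distinct, so no renaming is needed.
Pull the quantifiers to the front (each side's bound variable is not free in the other side):
  ∃e ∃c ∃g ∃h ∃d ∃b (¬J(c) ∧ ¬K(e,e) ∨ ¬J(h) ∧ ¬K(h,g) ∨ K(d,d) ∨ J(b))
The prefix is ∃e ∃c ∃g ∃h ∃d ∃b: 0 universal, 6 existential.

0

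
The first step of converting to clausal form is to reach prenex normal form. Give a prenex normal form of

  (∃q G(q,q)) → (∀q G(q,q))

Eliminate → and ↔ using ¬ and ∨.
  ¬(∃q G(q,q)) ∨ (∀q G(q,q))
Drive negations inward (¬∀x A ≡ ∃x ¬A, ¬∃x A ≡ ∀x ¬A, De Morgan for ∧/∨):
  (∀q ¬G(q,q)) ∨ (∀q G(q,q))
Standardize variables apart so no two quantifiers bind the same name: q↦y1.
  (∀q ¬G(q,q)) ∨ (∀y1 G(y1,y1))
Extract every quantifier outward, since the variables are now distinct and don't occur free across branches:
  ∀q ∀y1 (¬G(q,q) ∨ G(y1,y1))

∀q ∀y1 (¬G(q,q) ∨ G(y1,y1))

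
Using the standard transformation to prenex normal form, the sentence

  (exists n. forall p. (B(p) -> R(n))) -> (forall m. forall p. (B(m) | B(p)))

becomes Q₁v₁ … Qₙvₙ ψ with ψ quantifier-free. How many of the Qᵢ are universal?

3

First replace A → B with ¬A ∨ B.
  ~(exists n. forall p. (~B(p) | R(n))) | (forall m. forall p. (B(m) | B(p)))
Drive negations inward (¬∀x A ≡ ∃x ¬A, ¬∃x A ≡ ∀x ¬A, De Morgan for ∧/∨):
  (forall n. exists p. (B(p) & ~R(n))) | (forall m. forall p. (B(m) | B(p)))
Standardize variables apart so no two quantifiers bind the same name: p↦y.
  (forall n. exists p. (B(p) & ~R(n))) | (forall m. forall y. (B(m) | B(y)))
Pull the quantifiers to the front (each side's bound variable is not free in the other side):
  forall n. exists p. forall m. forall y. (B(p) & ~R(n) | B(m) | B(y))
The prefix is forall n exists p forall m forall y: 3 universal, 1 existential.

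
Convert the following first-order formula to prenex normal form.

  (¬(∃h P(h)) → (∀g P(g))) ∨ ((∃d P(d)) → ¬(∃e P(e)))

First replace A → B with ¬A ∨ B.
  ¬¬(∃h P(h)) ∨ (∀g P(g)) ∨ ¬(∃d P(d)) ∨ ¬(∃e P(e))
Drive negations inward (¬∀x A ≡ ∃x ¬A, ¬∃x A ≡ ∀x ¬A, De Morgan for ∧/∨):
  (∃h P(h)) ∨ (∀g P(g)) ∨ (∀d ¬P(d)) ∨ (∀e ¬P(e))
All bound variables are already distinct, so no renaming is needed.
Pull the quantifiers to the front (each side's bound variable is not free in the other side):
  ∃h ∀g ∀d ∀e (P(h) ∨ P(g) ∨ ¬P(d) ∨ ¬P(e))

∃h ∀g ∀d ∀e (P(h) ∨ P(g) ∨ ¬P(d) ∨ ¬P(e))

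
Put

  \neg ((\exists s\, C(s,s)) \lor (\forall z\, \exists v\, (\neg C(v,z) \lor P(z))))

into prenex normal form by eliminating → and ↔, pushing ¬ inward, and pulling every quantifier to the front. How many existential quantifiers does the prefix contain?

Drive negations inward (¬∀x A ≡ ∃x ¬A, ¬∃x A ≡ ∀x ¬A, De Morgan for ∧/∨):
  (\forall s\, \neg C(s,s)) \land (\exists z\, \forall v\, (C(v,z) \land \neg P(z)))
All bound variables are already distinct, so no renaming is needed.
Pull the quantifiers to the front (each side's bound variable is not free in the other side):
  \forall s\, \exists z\, \forall v\, (\neg C(s,s) \land C(v,z) \land \neg P(z))
The prefix is \forall s \exists z \forall v: 2 universal, 1 existential.

1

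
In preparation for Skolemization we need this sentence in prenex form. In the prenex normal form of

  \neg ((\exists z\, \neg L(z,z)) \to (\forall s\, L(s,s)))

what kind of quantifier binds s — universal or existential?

Eliminate → and ↔ using ¬ and ∨.
  \neg (\neg (\exists z\, \neg L(z,z)) \lor (\forall s\, L(s,s)))
Move each ¬ inward, flipping quantifiers it crosses:
  (\exists z\, \neg L(z,z)) \land (\exists s\, \neg L(s,s))
All bound variables are already distinct, so no renaming is needed.
Extract every quantifier outward, since the variables are now distinct and don't occur free across branches:
  \exists z\, \exists s\, (\neg L(z,z) \land \neg L(s,s))
The quantifier \forall s sits under an odd number of negations (counting the antecedent side of each →), so it flips to \exists s.

existential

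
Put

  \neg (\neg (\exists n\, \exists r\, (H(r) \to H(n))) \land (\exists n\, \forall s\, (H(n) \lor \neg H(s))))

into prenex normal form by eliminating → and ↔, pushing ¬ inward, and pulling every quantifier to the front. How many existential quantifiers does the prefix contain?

Eliminate → and ↔ using ¬ and ∨.
  \neg (\neg (\exists n\, \exists r\, (\neg H(r) \lor H(n))) \land (\exists n\, \forall s\, (H(n) \lor \neg H(s))))
Push ¬ through the quantifiers and connectives to reach negation normal form:
  (\exists n\, \exists r\, (\neg H(r) \lor H(n))) \lor (\forall n\, \exists s\, (\neg H(n) \land H(s)))
Rename bound variables to avoid capture: n↦y1.
  (\exists n\, \exists r\, (\neg H(r) \lor H(n))) \lor (\forall y1\, \exists s\, (\neg H(y1) \land H(s)))
Finally move all quantifiers to the prefix:
  \exists n\, \exists r\, \forall y1\, \exists s\, (\neg H(r) \lor H(n) \lor \neg H(y1) \land H(s))
The prefix is \exists n \exists r \forall y1 \exists s: 1 universal, 3 existential.

3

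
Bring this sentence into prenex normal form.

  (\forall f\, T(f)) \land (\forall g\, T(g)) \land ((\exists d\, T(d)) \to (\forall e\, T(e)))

Eliminate → and ↔ using ¬ and ∨.
  (\forall f\, T(f)) \land (\forall g\, T(g)) \land (\neg (\exists d\, T(d)) \lor (\forall e\, T(e)))
Push ¬ through the quantifiers and connectives to reach negation normal form:
  (\forall f\, T(f)) \land (\forall g\, T(g)) \land ((\forall d\, \neg T(d)) \lor (\forall e\, T(e)))
All bound variables are already distinct, so no renaming is needed.
Extract every quantifier outward, since the variables are now distinct and don't occur free across branches:
  \forall f\, \forall g\, \forall d\, \forall e\, (T(f) \land T(g) \land (\neg T(d) \lor T(e)))

\forall f\, \forall g\, \forall d\, \forall e\, (T(f) \land T(g) \land (\neg T(d) \lor T(e)))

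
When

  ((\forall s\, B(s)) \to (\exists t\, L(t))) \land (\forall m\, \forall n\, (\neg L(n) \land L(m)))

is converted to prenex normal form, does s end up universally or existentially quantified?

Rewrite implications/biconditionals: A → B as ¬A ∨ B.
  (\neg (\forall s\, B(s)) \lor (\exists t\, L(t))) \land (\forall m\, \forall n\, (\neg L(n) \land L(m)))
Drive negations inward (¬∀x A ≡ ∃x ¬A, ¬∃x A ≡ ∀x ¬A, De Morgan for ∧/∨):
  ((\exists s\, \neg B(s)) \lor (\exists t\, L(t))) \land (\forall m\, \forall n\, (\neg L(n) \land L(m)))
All bound variables are already distinct, so no renaming is needed.
Finally move all quantifiers to the prefix:
  \exists s\, \exists t\, \forall m\, \forall n\, ((\neg B(s) \lor L(t)) \land \neg L(n) \land L(m))
The quantifier \forall s sits under an odd number of negations (counting the antecedent side of each →), so it flips to \exists s.

existential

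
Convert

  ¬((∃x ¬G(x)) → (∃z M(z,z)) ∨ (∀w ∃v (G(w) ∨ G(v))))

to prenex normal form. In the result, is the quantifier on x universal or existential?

existential

First replace A → B with ¬A ∨ B.
  ¬(¬(∃x ¬G(x)) ∨ (∃z M(z,z)) ∨ (∀w ∃v (G(w) ∨ G(v))))
Push ¬ through the quantifiers and connectives to reach negation normal form:
  (∃x ¬G(x)) ∧ (∀z ¬M(z,z)) ∧ (∃w ∀v (¬G(w) ∧ ¬G(v)))
All bound variables are already distinct, so no renaming is needed.
Pull the quantifiers to the front (each side's bound variable is not free in the other side):
  ∃x ∀z ∃w ∀v (¬G(x) ∧ ¬M(z,z) ∧ ¬G(w) ∧ ¬G(v))
The quantifier ∃x sits under an even number of negations (counting the antecedent side of each →), so it remains existential.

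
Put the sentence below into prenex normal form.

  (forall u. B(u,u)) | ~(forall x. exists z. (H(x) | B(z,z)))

forall u. exists x. forall z. (B(u,u) | ~H(x) & ~B(z,z))

Drive negations inward (¬∀x A ≡ ∃x ¬A, ¬∃x A ≡ ∀x ¬A, De Morgan for ∧/∨):
  (forall u. B(u,u)) | (exists x. forall z. (~H(x) & ~B(z,z)))
All bound variables are already distinct, so no renaming is needed.
Extract every quantifier outward, since the variables are now distinct and don't occur free across branches:
  forall u. exists x. forall z. (B(u,u) | ~H(x) & ~B(z,z))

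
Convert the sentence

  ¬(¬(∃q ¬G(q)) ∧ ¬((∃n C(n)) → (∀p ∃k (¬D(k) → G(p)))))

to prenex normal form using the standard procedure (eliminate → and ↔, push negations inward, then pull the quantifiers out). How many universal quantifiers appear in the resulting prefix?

2

First replace A → B with ¬A ∨ B.
  ¬(¬(∃q ¬G(q)) ∧ ¬(¬(∃n C(n)) ∨ (∀p ∃k (¬¬D(k) ∨ G(p)))))
Drive negations inward (¬∀x A ≡ ∃x ¬A, ¬∃x A ≡ ∀x ¬A, De Morgan for ∧/∨):
  (∃q ¬G(q)) ∨ (∀n ¬C(n)) ∨ (∀p ∃k (D(k) ∨ G(p)))
All bound variables are already distinct, so no renaming is needed.
Finally move all quantifiers to the prefix:
  ∃q ∀n ∀p ∃k (¬G(q) ∨ ¬C(n) ∨ D(k) ∨ G(p))
The prefix is ∃q ∀n ∀p ∃k: 2 universal, 2 existential.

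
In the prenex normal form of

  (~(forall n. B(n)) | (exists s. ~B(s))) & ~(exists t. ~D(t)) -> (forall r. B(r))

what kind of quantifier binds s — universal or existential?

Rewrite implications/biconditionals: A → B as ¬A ∨ B.
  ~((~(forall n. B(n)) | (exists s. ~B(s))) & ~(exists t. ~D(t))) | (forall r. B(r))
Move each ¬ inward, flipping quantifiers it crosses:
  (forall n. B(n)) & (forall s. B(s)) | (exists t. ~D(t)) | (forall r. B(r))
All bound variables are already distinct, so no renaming is needed.
Pull the quantifiers to the front (each side's bound variable is not free in the other side):
  forall n. forall s. exists t. forall r. (B(n) & B(s) | ~D(t) | B(r))
The quantifier exists s sits under an odd number of negations (counting the antecedent side of each →), so it flips to forall s.

universal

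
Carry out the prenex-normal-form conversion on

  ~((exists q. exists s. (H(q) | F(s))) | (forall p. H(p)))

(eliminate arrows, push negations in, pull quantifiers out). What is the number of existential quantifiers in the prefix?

1

Push ¬ through the quantifiers and connectives to reach negation normal form:
  (forall q. forall s. (~H(q) & ~F(s))) & (exists p. ~H(p))
Finally move all quantifiers to the prefix:
  forall q. forall s. exists p. (~H(q) & ~F(s) & ~H(p))
The prefix is forall q forall s exists p: 2 universal, 1 existential.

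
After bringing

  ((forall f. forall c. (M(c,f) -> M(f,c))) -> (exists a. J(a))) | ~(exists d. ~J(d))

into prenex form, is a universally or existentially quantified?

existential

Rewrite implications/biconditionals: A → B as ¬A ∨ B.
  ~(forall f. forall c. (~M(c,f) | M(f,c))) | (exists a. J(a)) | ~(exists d. ~J(d))
Move each ¬ inward, flipping quantifiers it crosses:
  (exists f. exists c. (M(c,f) & ~M(f,c))) | (exists a. J(a)) | (forall d. J(d))
All bound variables are already distinct, so no renaming is needed.
Extract every quantifier outward, since the variables are now distinct and don't occur free across branches:
  exists f. exists c. exists a. forall d. (M(c,f) & ~M(f,c) | J(a) | J(d))
The quantifier exists a sits under an even number of negations (counting the antecedent side of each →), so it remains existential.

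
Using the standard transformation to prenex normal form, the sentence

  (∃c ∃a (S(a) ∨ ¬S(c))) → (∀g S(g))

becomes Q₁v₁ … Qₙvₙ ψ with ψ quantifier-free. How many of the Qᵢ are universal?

Eliminate → and ↔ using ¬ and ∨.
  ¬(∃c ∃a (S(a) ∨ ¬S(c))) ∨ (∀g S(g))
Push ¬ through the quantifiers and connectives to reach negation normal form:
  (∀c ∀a (¬S(a) ∧ S(c))) ∨ (∀g S(g))
All bound variables are already distinct, so no renaming is needed.
Extract every quantifier outward, since the variables are now distinct and don't occur free across branches:
  ∀c ∀a ∀g (¬S(a) ∧ S(c) ∨ S(g))
The prefix is ∀c ∀a ∀g: 3 universal, 0 existential.

3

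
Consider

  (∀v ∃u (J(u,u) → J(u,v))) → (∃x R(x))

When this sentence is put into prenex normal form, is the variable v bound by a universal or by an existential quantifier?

First replace A → B with ¬A ∨ B.
  ¬(∀v ∃u (¬J(u,u) ∨ J(u,v))) ∨ (∃x R(x))
Move each ¬ inward, flipping quantifiers it crosses:
  (∃v ∀u (J(u,u) ∧ ¬J(u,v))) ∨ (∃x R(x))
All bound variables are already distinct, so no renaming is needed.
Extract every quantifier outward, since the variables are now distinct and don't occur free across branches:
  ∃v ∀u ∃x (J(u,u) ∧ ¬J(u,v) ∨ R(x))
The quantifier ∀v sits under an odd number of negations (counting the antecedent side of each →), so it flips to ∃v.

existential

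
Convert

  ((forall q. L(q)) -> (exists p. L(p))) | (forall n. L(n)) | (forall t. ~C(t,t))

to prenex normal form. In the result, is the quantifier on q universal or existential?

Eliminate → and ↔ using ¬ and ∨.
  ~(forall q. L(q)) | (exists p. L(p)) | (forall n. L(n)) | (forall t. ~C(t,t))
Push ¬ through the quantifiers and connectives to reach negation normal form:
  (exists q. ~L(q)) | (exists p. L(p)) | (forall n. L(n)) | (forall t. ~C(t,t))
Finally move all quantifiers to the prefix:
  exists q. exists p. forall n. forall t. (~L(q) | L(p) | L(n) | ~C(t,t))
The quantifier forall q sits under an odd number of negations (counting the antecedent side of each →), so it flips to exists q.

existential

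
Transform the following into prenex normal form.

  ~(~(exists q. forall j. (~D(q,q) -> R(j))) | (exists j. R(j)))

exists q. forall j. forall c. ((D(q,q) | R(j)) & ~R(c))

Eliminate → and ↔ using ¬ and ∨.
  ~(~(exists q. forall j. (~~D(q,q) | R(j))) | (exists j. R(j)))
Move each ¬ inward, flipping quantifiers it crosses:
  (exists q. forall j. (D(q,q) | R(j))) & (forall j. ~R(j))
Give each quantifier a distinct variable: j↦c.
  (exists q. forall j. (D(q,q) | R(j))) & (forall c. ~R(c))
Finally move all quantifiers to the prefix:
  exists q. forall j. forall c. ((D(q,q) | R(j)) & ~R(c))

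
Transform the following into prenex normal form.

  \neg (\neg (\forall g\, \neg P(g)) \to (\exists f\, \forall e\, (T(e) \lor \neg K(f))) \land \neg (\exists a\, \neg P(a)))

First replace A → B with ¬A ∨ B.
  \neg (\neg \neg (\forall g\, \neg P(g)) \lor (\exists f\, \forall e\, (T(e) \lor \neg K(f))) \land \neg (\exists a\, \neg P(a)))
Push ¬ through the quantifiers and connectives to reach negation normal form:
  (\exists g\, P(g)) \land ((\forall f\, \exists e\, (\neg T(e) \land K(f))) \lor (\exists a\, \neg P(a)))
All bound variables are already distinct, so no renaming is needed.
Pull the quantifiers to the front (each side's bound variable is not free in the other side):
  \exists g\, \forall f\, \exists e\, \exists a\, (P(g) \land (\neg T(e) \land K(f) \lor \neg P(a)))

\exists g\, \forall f\, \exists e\, \exists a\, (P(g) \land (\neg T(e) \land K(f) \lor \neg P(a)))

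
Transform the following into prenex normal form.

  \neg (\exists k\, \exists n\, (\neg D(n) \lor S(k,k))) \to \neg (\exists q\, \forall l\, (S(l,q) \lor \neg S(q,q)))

\exists k\, \exists n\, \forall q\, \exists l\, (\neg D(n) \lor S(k,k) \lor \neg S(l,q) \land S(q,q))

Rewrite implications/biconditionals: A → B as ¬A ∨ B.
  \neg \neg (\exists k\, \exists n\, (\neg D(n) \lor S(k,k))) \lor \neg (\exists q\, \forall l\, (S(l,q) \lor \neg S(q,q)))
Push ¬ through the quantifiers and connectives to reach negation normal form:
  (\exists k\, \exists n\, (\neg D(n) \lor S(k,k))) \lor (\forall q\, \exists l\, (\neg S(l,q) \land S(q,q)))
Extract every quantifier outward, since the variables are now distinct and don't occur free across branches:
  \exists k\, \exists n\, \forall q\, \exists l\, (\neg D(n) \lor S(k,k) \lor \neg S(l,q) \land S(q,q))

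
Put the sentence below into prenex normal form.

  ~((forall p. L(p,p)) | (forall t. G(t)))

exists p. exists t. (~L(p,p) & ~G(t))

Move each ¬ inward, flipping quantifiers it crosses:
  (exists p. ~L(p,p)) & (exists t. ~G(t))
All bound variables are already distinct, so no renaming is needed.
Finally move all quantifiers to the prefix:
  exists p. exists t. (~L(p,p) & ~G(t))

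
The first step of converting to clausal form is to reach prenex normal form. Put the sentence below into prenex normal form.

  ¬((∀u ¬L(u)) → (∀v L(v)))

Rewrite implications/biconditionals: A → B as ¬A ∨ B.
  ¬(¬(∀u ¬L(u)) ∨ (∀v L(v)))
Move each ¬ inward, flipping quantifiers it crosses:
  (∀u ¬L(u)) ∧ (∃v ¬L(v))
All bound variables are already distinct, so no renaming is needed.
Extract every quantifier outward, since the variables are now distinct and don't occur free across branches:
  ∀u ∃v (¬L(u) ∧ ¬L(v))

∀u ∃v (¬L(u) ∧ ¬L(v))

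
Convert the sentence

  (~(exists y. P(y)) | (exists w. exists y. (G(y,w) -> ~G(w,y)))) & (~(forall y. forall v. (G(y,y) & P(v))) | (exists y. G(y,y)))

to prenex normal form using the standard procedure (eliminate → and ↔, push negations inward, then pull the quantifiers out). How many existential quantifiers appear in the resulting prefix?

5

Eliminate → and ↔ using ¬ and ∨.
  (~(exists y. P(y)) | (exists w. exists y. (~G(y,w) | ~G(w,y)))) & (~(forall y. forall v. (G(y,y) & P(v))) | (exists y. G(y,y)))
Drive negations inward (¬∀x A ≡ ∃x ¬A, ¬∃x A ≡ ∀x ¬A, De Morgan for ∧/∨):
  ((forall y. ~P(y)) | (exists w. exists y. (~G(y,w) | ~G(w,y)))) & ((exists y. exists v. (~G(y,y) | ~P(v))) | (exists y. G(y,y)))
Standardize variables apart so no two quantifiers bind the same name: y↦q, y↦w1, y↦s.
  ((forall y. ~P(y)) | (exists w. exists q. (~G(q,w) | ~G(w,q)))) & ((exists w1. exists v. (~G(w1,w1) | ~P(v))) | (exists s. G(s,s)))
Extract every quantifier outward, since the variables are now distinct and don't occur free across branches:
  forall y. exists w. exists q. exists w1. exists v. exists s. ((~P(y) | ~G(q,w) | ~G(w,q)) & (~G(w1,w1) | ~P(v) | G(s,s)))
The prefix is forall y exists w exists q exists w1 exists v exists s: 1 universal, 5 existential.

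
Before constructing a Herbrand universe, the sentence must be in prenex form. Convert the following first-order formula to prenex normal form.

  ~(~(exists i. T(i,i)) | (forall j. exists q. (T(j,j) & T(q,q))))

exists i. exists j. forall q. (T(i,i) & (~T(j,j) | ~T(q,q)))

Push ¬ through the quantifiers and connectives to reach negation normal form:
  (exists i. T(i,i)) & (exists j. forall q. (~T(j,j) | ~T(q,q)))
All bound variables are already distinct, so no renaming is needed.
Finally move all quantifiers to the prefix:
  exists i. exists j. forall q. (T(i,i) & (~T(j,j) | ~T(q,q)))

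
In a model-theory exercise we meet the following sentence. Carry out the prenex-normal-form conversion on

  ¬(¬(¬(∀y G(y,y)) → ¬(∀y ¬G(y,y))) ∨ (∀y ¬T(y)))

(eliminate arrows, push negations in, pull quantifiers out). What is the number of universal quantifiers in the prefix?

1

First replace A → B with ¬A ∨ B.
  ¬(¬(¬¬(∀y G(y,y)) ∨ ¬(∀y ¬G(y,y))) ∨ (∀y ¬T(y)))
Push ¬ through the quantifiers and connectives to reach negation normal form:
  ((∀y G(y,y)) ∨ (∃y G(y,y))) ∧ (∃y T(y))
Standardize variables apart so no two quantifiers bind the same name: y↦z, y↦s.
  ((∀y G(y,y)) ∨ (∃z G(z,z))) ∧ (∃s T(s))
Extract every quantifier outward, since the variables are now distinct and don't occur free across branches:
  ∀y ∃z ∃s ((G(y,y) ∨ G(z,z)) ∧ T(s))
The prefix is ∀y ∃z ∃s: 1 universal, 2 existential.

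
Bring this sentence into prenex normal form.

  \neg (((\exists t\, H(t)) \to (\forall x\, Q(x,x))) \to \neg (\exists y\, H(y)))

Rewrite implications/biconditionals: A → B as ¬A ∨ B.
  \neg (\neg (\neg (\exists t\, H(t)) \lor (\forall x\, Q(x,x))) \lor \neg (\exists y\, H(y)))
Move each ¬ inward, flipping quantifiers it crosses:
  ((\forall t\, \neg H(t)) \lor (\forall x\, Q(x,x))) \land (\exists y\, H(y))
Finally move all quantifiers to the prefix:
  \forall t\, \forall x\, \exists y\, ((\neg H(t) \lor Q(x,x)) \land H(y))

\forall t\, \forall x\, \exists y\, ((\neg H(t) \lor Q(x,x)) \land H(y))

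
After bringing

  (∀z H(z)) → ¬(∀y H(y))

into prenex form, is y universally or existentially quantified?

Eliminate → and ↔ using ¬ and ∨.
  ¬(∀z H(z)) ∨ ¬(∀y H(y))
Push ¬ through the quantifiers and connectives to reach negation normal form:
  (∃z ¬H(z)) ∨ (∃y ¬H(y))
All bound variables are already distinct, so no renaming is needed.
Finally move all quantifiers to the prefix:
  ∃z ∃y (¬H(z) ∨ ¬H(y))
The quantifier ∀y sits under an odd number of negations (counting the antecedent side of each →), so it flips to ∃y.

existential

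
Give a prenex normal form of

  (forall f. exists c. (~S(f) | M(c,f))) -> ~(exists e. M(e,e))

exists f. forall c. forall e. (S(f) & ~M(c,f) | ~M(e,e))

First replace A → B with ¬A ∨ B.
  ~(forall f. exists c. (~S(f) | M(c,f))) | ~(exists e. M(e,e))
Move each ¬ inward, flipping quantifiers it crosses:
  (exists f. forall c. (S(f) & ~M(c,f))) | (forall e. ~M(e,e))
All bound variables are already distinct, so no renaming is needed.
Pull the quantifiers to the front (each side's bound variable is not free in the other side):
  exists f. forall c. forall e. (S(f) & ~M(c,f) | ~M(e,e))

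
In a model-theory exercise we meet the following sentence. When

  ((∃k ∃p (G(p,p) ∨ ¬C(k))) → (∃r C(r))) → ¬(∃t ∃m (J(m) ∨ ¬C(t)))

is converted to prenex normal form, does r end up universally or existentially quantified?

universal

Eliminate → and ↔ using ¬ and ∨.
  ¬(¬(∃k ∃p (G(p,p) ∨ ¬C(k))) ∨ (∃r C(r))) ∨ ¬(∃t ∃m (J(m) ∨ ¬C(t)))
Move each ¬ inward, flipping quantifiers it crosses:
  (∃k ∃p (G(p,p) ∨ ¬C(k))) ∧ (∀r ¬C(r)) ∨ (∀t ∀m (¬J(m) ∧ C(t)))
Pull the quantifiers to the front (each side's bound variable is not free in the other side):
  ∃k ∃p ∀r ∀t ∀m ((G(p,p) ∨ ¬C(k)) ∧ ¬C(r) ∨ ¬J(m) ∧ C(t))
The quantifier ∃r sits under an odd number of negations (counting the antecedent side of each →), so it flips to ∀r.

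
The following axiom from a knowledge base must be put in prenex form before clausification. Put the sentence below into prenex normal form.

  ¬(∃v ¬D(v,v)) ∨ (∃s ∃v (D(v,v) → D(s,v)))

First replace A → B with ¬A ∨ B.
  ¬(∃v ¬D(v,v)) ∨ (∃s ∃v (¬D(v,v) ∨ D(s,v)))
Move each ¬ inward, flipping quantifiers it crosses:
  (∀v D(v,v)) ∨ (∃s ∃v (¬D(v,v) ∨ D(s,v)))
Standardize variables apart so no two quantifiers bind the same name: v↦b.
  (∀v D(v,v)) ∨ (∃s ∃b (¬D(b,b) ∨ D(s,b)))
Extract every quantifier outward, since the variables are now distinct and don't occur free across branches:
  ∀v ∃s ∃b (D(v,v) ∨ ¬D(b,b) ∨ D(s,b))

∀v ∃s ∃b (D(v,v) ∨ ¬D(b,b) ∨ D(s,b))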